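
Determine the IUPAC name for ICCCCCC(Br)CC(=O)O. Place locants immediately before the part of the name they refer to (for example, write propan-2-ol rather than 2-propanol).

3-bromo-8-iodooctanoic acid

The longest carbon chain that includes the –COOH group has 8 carbons, so the parent hydride is octane.
The principal characteristic group is a carboxylic acid (terminal –COOH), named with the suffix -oic acid.
Choose the numbering such that the carboxylic acid carbon is C-1 by definition.
This places a bromo group at C-3; an iodo group at C-8.
Substituent prefixes are cited in alphabetical order (multiplying prefixes like di-/tri- are ignored for ordering).
Assembling the pieces gives 3-bromo-8-iodooctanoic acid.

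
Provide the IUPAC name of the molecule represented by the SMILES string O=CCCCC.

pentanal

The longest carbon chain that includes the –CHO group has 5 carbons, so the parent hydride is pentane.
The principal characteristic group is an aldehyde (terminal –CHO), named with the suffix -al.
Choose the numbering such that the aldehyde carbon is C-1 by definition.
The name is pentanal.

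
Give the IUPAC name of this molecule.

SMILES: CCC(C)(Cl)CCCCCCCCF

9-chloro-1-fluoro-9-methylundecane

The parent chain contains 11 carbons (undecane).
Choose the numbering such that the substituent locant set {1,9,9} is lower than {3,3,11} at the first point of difference.
This places a chloro group at C-9; a fluoro group at C-1; a methyl group at C-9.
Substituent prefixes are cited in alphabetical order (multiplying prefixes like di-/tri- are ignored for ordering).
Assembling the pieces gives 9-chloro-1-fluoro-9-methylundecane.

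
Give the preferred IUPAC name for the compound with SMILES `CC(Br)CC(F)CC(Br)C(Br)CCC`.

The parent chain contains 10 carbons (decane).
Choose the numbering such that the substituent locant set {2,4,6,7} is lower than {4,5,7,9} at the first point of difference.
That gives bromo groups at C-2 and C-6 and C-7; a fluoro group at C-4.
Prefixes are listed alphabetically: bromo, fluoro.
Putting it together: 2,6,7-tribromo-4-fluorodecane.

2,6,7-tribromo-4-fluorodecane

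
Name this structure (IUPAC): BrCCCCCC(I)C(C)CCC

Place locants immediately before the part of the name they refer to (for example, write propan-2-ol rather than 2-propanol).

1-bromo-6-iodo-7-methyldecane

The longest continuous carbon chain has 10 atoms, so the parent hydride is decane.
Number the chain so that the substituent locant set {1,6,7} is lower than {4,5,10} at the first point of difference.
That gives a bromo group at C-1; an iodo group at C-6; a methyl group at C-7.
Prefixes are listed alphabetically: bromo, iodo, methyl.
The name is 1-bromo-6-iodo-7-methyldecane.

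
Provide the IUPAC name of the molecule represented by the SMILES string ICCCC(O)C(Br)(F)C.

2-bromo-2-fluoro-6-iodohexan-3-ol

Counting along the main chain through the –OH group gives 6 carbons: the parent is hexane.
The highest-priority functional group is an alcohol (–OH), so the name ends in -ol.
Number the chain so that numbering from this end puts the hydroxyl group at C-3 rather than C-4.
This places the hydroxyl at C-3; a bromo group at C-2; a fluoro group at C-2; an iodo group at C-6.
Prefixes are listed alphabetically: bromo, fluoro, iodo.
The name is 2-bromo-2-fluoro-6-iodohexan-3-ol.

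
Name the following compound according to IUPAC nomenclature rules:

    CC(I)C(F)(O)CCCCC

The longest chain bearing the –OH group is 8 carbons long (octane).
The highest-priority functional group is an alcohol (–OH), so the name ends in -ol.
Number the chain so that numbering from this end puts the hydroxyl group at C-3 rather than C-6.
With this numbering: the hydroxyl at C-3; a fluoro group at C-3; an iodo group at C-2.
Prefixes are listed alphabetically: fluoro, iodo.
Putting it together: 3-fluoro-2-iodooctan-3-ol.

3-fluoro-2-iodooctan-3-ol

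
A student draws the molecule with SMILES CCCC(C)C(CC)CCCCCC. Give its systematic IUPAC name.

The longest continuous carbon chain has 11 atoms, so the parent hydride is undecane.
The numbering direction is chosen so that the substituent locant set {4,5} is lower than {7,8} at the first point of difference.
This places an ethyl group at C-5; a methyl group at C-4.
Prefixes are listed alphabetically: ethyl, methyl.
The name is 5-ethyl-4-methylundecane.

5-ethyl-4-methylundecane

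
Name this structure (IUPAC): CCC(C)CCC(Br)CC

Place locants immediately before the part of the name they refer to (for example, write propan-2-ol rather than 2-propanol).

The longest carbon chain is 8 atoms: the parent is octane.
Choose the numbering such that the locant sets are identical either way, so the alphabetically earlier bromo substituent takes the lower locant (3 rather than 6).
This places a bromo group at C-3; a methyl group at C-6.
The substituents are ordered alphabetically, ignoring any di-/tri- multipliers.
Assembling the pieces gives 3-bromo-6-methyloctane.

3-bromo-6-methyloctane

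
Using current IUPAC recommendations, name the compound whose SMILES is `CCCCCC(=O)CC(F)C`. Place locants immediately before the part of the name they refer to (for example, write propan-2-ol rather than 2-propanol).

The longest chain bearing the carbonyl is 9 carbons long (nonane).
The principal characteristic group is a ketone (C=O on an internal carbon), named with the suffix -one.
Choose the numbering such that numbering from this end puts the carbonyl group at C-4 rather than C-6.
That gives the carbonyl at C-4; a fluoro group at C-2.
The name is 2-fluorononan-4-one.

2-fluorononan-4-one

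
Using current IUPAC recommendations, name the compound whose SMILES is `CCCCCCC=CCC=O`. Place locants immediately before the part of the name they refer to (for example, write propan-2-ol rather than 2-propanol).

dec-3-enal

Counting along the main chain through the –CHO group and the multiple bond gives 10 carbons: the parent is decane.
An aldehyde (terminal –CHO) is the principal characteristic group, giving the suffix -al.
A C=C double bond in the chain gives the infix -ene-.
Choose the numbering such that the aldehyde carbon is C-1 by definition.
This places the double bond between C-3 and C-4.
The name is dec-3-enal.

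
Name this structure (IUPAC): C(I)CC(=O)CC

1-iodopentan-3-one

The longest chain bearing the carbonyl is 5 carbons long (pentane).
The highest-priority functional group is a ketone (C=O on an internal carbon), so the name ends in -one.
Choose the numbering such that the substituent locant set {1} is lower than {5} at the first point of difference.
That gives the carbonyl at C-3; an iodo group at C-1.
The name is 1-iodopentan-3-one.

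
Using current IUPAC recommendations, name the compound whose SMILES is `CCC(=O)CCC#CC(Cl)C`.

8-chloronon-6-yn-3-one

The longest carbon chain that includes the carbonyl and the multiple bond has 9 carbons, so the parent hydride is nonane.
A ketone (C=O on an internal carbon) is the principal characteristic group, giving the suffix -one.
A C≡C triple bond in the chain gives the infix -yne-.
Number the chain so that numbering from this end puts the carbonyl group at C-3 rather than C-7.
This places the carbonyl at C-3; the triple bond between C-6 and C-7; a chloro group at C-8.
Putting it together: 8-chloronon-6-yn-3-one.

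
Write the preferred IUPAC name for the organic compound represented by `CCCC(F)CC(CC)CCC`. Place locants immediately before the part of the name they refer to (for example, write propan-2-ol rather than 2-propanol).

The parent chain contains 9 carbons (nonane).
The numbering direction is chosen so that the locant sets are identical either way, so the alphabetically earlier ethyl substituent takes the lower locant (4 rather than 6).
This places an ethyl group at C-4; a fluoro group at C-6.
Prefixes are listed alphabetically: ethyl, fluoro.
Assembling the pieces gives 4-ethyl-6-fluorononane.

4-ethyl-6-fluorononane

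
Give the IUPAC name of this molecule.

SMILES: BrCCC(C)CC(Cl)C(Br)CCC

1,6-dibromo-5-chloro-3-methylnonane

The longest continuous carbon chain has 9 atoms, so the parent hydride is nonane.
Number the chain so that the substituent locant set {1,3,5,6} is lower than {4,5,7,9} at the first point of difference.
That gives bromo groups at C-1 and C-6; a chloro group at C-5; a methyl group at C-3.
The substituents are ordered alphabetically, ignoring any di-/tri- multipliers.
The name is 1,6-dibromo-5-chloro-3-methylnonane.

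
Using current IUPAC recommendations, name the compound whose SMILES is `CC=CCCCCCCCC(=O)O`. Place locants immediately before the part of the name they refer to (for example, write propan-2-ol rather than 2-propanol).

undec-9-enoic acid

The longest chain bearing the –COOH group and the multiple bond is 11 carbons long (undecane).
A carboxylic acid (terminal –COOH) is the principal characteristic group, giving the suffix -oic acid.
There is one C=C double bond, indicated by the ending -ene.
The numbering direction is chosen so that the carboxylic acid carbon is C-1 by definition.
With this numbering: the double bond between C-9 and C-10.
Putting it together: undec-9-enoic acid.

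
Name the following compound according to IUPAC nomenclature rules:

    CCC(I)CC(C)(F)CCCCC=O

6-fluoro-8-iodo-6-methyldecanal

The longest carbon chain that includes the –CHO group has 10 carbons, so the parent hydride is decane.
The highest-priority functional group is an aldehyde (terminal –CHO), so the name ends in -al.
The numbering direction is chosen so that the aldehyde carbon is C-1 by definition.
This places a fluoro group at C-6; an iodo group at C-8; a methyl group at C-6.
Substituent prefixes are cited in alphabetical order (multiplying prefixes like di-/tri- are ignored for ordering).
Assembling the pieces gives 6-fluoro-8-iodo-6-methyldecanal.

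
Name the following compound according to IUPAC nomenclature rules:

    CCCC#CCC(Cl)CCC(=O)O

4-chlorodec-6-ynoic acid

The longest carbon chain that includes the –COOH group and the multiple bond has 10 carbons, so the parent hydride is decane.
The principal characteristic group is a carboxylic acid (terminal –COOH), named with the suffix -oic acid.
The chain contains a C≡C triple bond, so the unsaturation ending is -yne.
The numbering direction is chosen so that the carboxylic acid carbon is C-1 by definition.
With this numbering: the triple bond between C-6 and C-7; a chloro group at C-4.
The name is 4-chlorodec-6-ynoic acid.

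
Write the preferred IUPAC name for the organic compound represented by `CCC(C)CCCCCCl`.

1-chloro-6-methyloctane

The longest carbon chain is 8 atoms: the parent is octane.
Number the chain so that the substituent locant set {1,6} is lower than {3,8} at the first point of difference.
With this numbering: a chloro group at C-1; a methyl group at C-6.
Substituent prefixes are cited in alphabetical order (multiplying prefixes like di-/tri- are ignored for ordering).
The name is 1-chloro-6-methyloctane.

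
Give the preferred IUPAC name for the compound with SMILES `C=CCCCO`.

pent-4-en-1-ol

The longest carbon chain that includes the –OH group and the multiple bond has 5 carbons, so the parent hydride is pentane.
The principal characteristic group is an alcohol (–OH), named with the suffix -ol.
There is one C=C double bond, indicated by the ending -ene.
Number the chain so that numbering from this end puts the hydroxyl group at C-1 rather than C-5.
With this numbering: the hydroxyl at C-1; the double bond between C-4 and C-5.
Assembling the pieces gives pent-4-en-1-ol.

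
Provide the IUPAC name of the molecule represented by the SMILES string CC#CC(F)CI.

4-fluoro-5-iodopent-2-yne

The longest carbon chain that includes the multiple bond has 5 carbons, so the parent hydride is pentane.
A C≡C triple bond in the chain gives the infix -yne-.
Number the chain so that numbering from this end puts the triple bond at C-2 rather than C-3.
That gives the triple bond between C-2 and C-3; a fluoro group at C-4; an iodo group at C-5.
The substituents are ordered alphabetically, ignoring any di-/tri- multipliers.
Putting it together: 4-fluoro-5-iodopent-2-yne.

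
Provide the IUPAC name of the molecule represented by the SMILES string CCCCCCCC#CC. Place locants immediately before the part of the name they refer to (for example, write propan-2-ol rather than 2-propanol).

dec-2-yne

The longest carbon chain that includes the multiple bond has 10 carbons, so the parent hydride is decane.
There is one C≡C triple bond, indicated by the ending -yne.
Number the chain so that numbering from this end puts the triple bond at C-2 rather than C-8.
With this numbering: the triple bond between C-2 and C-3.
Assembling the pieces gives dec-2-yne.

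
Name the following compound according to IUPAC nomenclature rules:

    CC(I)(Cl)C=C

3-chloro-3-iodobut-1-ene

The longest chain bearing the multiple bond is 4 carbons long (butane).
A C=C double bond in the chain gives the infix -ene-.
Number the chain so that numbering from this end puts the double bond at C-1 rather than C-3.
That gives the double bond between C-1 and C-2; a chloro group at C-3; an iodo group at C-3.
Substituent prefixes are cited in alphabetical order (multiplying prefixes like di-/tri- are ignored for ordering).
The name is 3-chloro-3-iodobut-1-ene.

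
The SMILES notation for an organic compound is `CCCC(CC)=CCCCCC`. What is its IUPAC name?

The longest chain bearing the multiple bond is 10 carbons long (decane).
The chain contains a C=C double bond, so the unsaturation ending is -ene.
The numbering direction is chosen so that numbering from this end puts the double bond at C-4 rather than C-6.
This places the double bond between C-4 and C-5; an ethyl group at C-4.
Putting it together: 4-ethyldec-4-ene.

4-ethyldec-4-ene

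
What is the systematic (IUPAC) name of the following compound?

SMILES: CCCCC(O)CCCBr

The longest chain bearing the –OH group is 8 carbons long (octane).
An alcohol (–OH) is the principal characteristic group, giving the suffix -ol.
Choose the numbering such that numbering from this end puts the hydroxyl group at C-4 rather than C-5.
That gives the hydroxyl at C-4; a bromo group at C-1.
The name is 1-bromooctan-4-ol.

1-bromooctan-4-ol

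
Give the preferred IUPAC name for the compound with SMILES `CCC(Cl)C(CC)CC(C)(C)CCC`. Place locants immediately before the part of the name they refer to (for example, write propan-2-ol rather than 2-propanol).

3-chloro-4-ethyl-6,6-dimethylnonane

The parent chain contains 9 carbons (nonane).
Number the chain so that the substituent locant set {3,4,6,6} is lower than {4,4,6,7} at the first point of difference.
This places a chloro group at C-3; an ethyl group at C-4; two methyl groups at C-6.
The substituents are ordered alphabetically, ignoring any di-/tri- multipliers.
Putting it together: 3-chloro-4-ethyl-6,6-dimethylnonane.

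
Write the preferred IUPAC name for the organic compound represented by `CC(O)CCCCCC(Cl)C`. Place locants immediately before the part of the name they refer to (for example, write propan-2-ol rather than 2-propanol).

8-chlorononan-2-ol

Counting along the main chain through the –OH group gives 9 carbons: the parent is nonane.
The highest-priority functional group is an alcohol (–OH), so the name ends in -ol.
The numbering direction is chosen so that numbering from this end puts the hydroxyl group at C-2 rather than C-8.
With this numbering: the hydroxyl at C-2; a chloro group at C-8.
Putting it together: 8-chlorononan-2-ol.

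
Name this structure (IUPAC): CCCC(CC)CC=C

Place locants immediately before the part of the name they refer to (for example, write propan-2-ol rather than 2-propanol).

4-ethylhept-1-ene

Counting along the main chain through the multiple bond gives 7 carbons: the parent is heptane.
There is one C=C double bond, indicated by the ending -ene.
The numbering direction is chosen so that numbering from this end puts the double bond at C-1 rather than C-6.
That gives the double bond between C-1 and C-2; an ethyl group at C-4.
Putting it together: 4-ethylhept-1-ene.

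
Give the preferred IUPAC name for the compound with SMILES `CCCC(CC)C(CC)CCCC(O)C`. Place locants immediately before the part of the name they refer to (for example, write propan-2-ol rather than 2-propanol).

The longest chain bearing the –OH group is 10 carbons long (decane).
The highest-priority functional group is an alcohol (–OH), so the name ends in -ol.
Choose the numbering such that numbering from this end puts the hydroxyl group at C-2 rather than C-9.
That gives the hydroxyl at C-2; ethyl groups at C-6 and C-7.
Assembling the pieces gives 6,7-diethyldecan-2-ol.

6,7-diethyldecan-2-ol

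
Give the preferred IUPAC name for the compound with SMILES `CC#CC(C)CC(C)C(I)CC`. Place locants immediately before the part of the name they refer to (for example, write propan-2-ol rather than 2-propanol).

The longest chain bearing the multiple bond is 9 carbons long (nonane).
There is one C≡C triple bond, indicated by the ending -yne.
The numbering direction is chosen so that numbering from this end puts the triple bond at C-2 rather than C-7.
This places the triple bond between C-2 and C-3; an iodo group at C-7; methyl groups at C-4 and C-6.
Prefixes are listed alphabetically: iodo, methyl.
Putting it together: 7-iodo-4,6-dimethylnon-2-yne.

7-iodo-4,6-dimethylnon-2-yne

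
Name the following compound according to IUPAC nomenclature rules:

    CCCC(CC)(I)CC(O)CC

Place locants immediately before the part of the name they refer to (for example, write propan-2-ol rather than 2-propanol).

5-ethyl-5-iodooctan-3-ol

Counting along the main chain through the –OH group gives 8 carbons: the parent is octane.
The highest-priority functional group is an alcohol (–OH), so the name ends in -ol.
Number the chain so that numbering from this end puts the hydroxyl group at C-3 rather than C-6.
This places the hydroxyl at C-3; an ethyl group at C-5; an iodo group at C-5.
The substituents are ordered alphabetically, ignoring any di-/tri- multipliers.
Putting it together: 5-ethyl-5-iodooctan-3-ol.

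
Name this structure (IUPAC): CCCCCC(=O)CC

Counting along the main chain through the carbonyl gives 8 carbons: the parent is octane.
The highest-priority functional group is a ketone (C=O on an internal carbon), so the name ends in -one.
Number the chain so that numbering from this end puts the carbonyl group at C-3 rather than C-6.
This places the carbonyl at C-3.
Putting it together: octan-3-one.

octan-3-one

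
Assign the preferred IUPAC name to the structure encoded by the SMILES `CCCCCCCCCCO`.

decan-1-ol

The longest chain bearing the –OH group is 10 carbons long (decane).
The highest-priority functional group is an alcohol (–OH), so the name ends in -ol.
Choose the numbering such that numbering from this end puts the hydroxyl group at C-1 rather than C-10.
This places the hydroxyl at C-1.
Putting it together: decan-1-ol.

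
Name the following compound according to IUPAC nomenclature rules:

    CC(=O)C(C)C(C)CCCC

The longest carbon chain that includes the carbonyl has 8 carbons, so the parent hydride is octane.
The highest-priority functional group is a ketone (C=O on an internal carbon), so the name ends in -one.
The numbering direction is chosen so that numbering from this end puts the carbonyl group at C-2 rather than C-7.
With this numbering: the carbonyl at C-2; methyl groups at C-3 and C-4.
The name is 3,4-dimethyloctan-2-one.

3,4-dimethyloctan-2-one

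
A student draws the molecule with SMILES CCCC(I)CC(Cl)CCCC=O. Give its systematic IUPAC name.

Counting along the main chain through the –CHO group gives 10 carbons: the parent is decane.
The highest-priority functional group is an aldehyde (terminal –CHO), so the name ends in -al.
The numbering direction is chosen so that the aldehyde carbon is C-1 by definition.
This places a chloro group at C-5; an iodo group at C-7.
The substituents are ordered alphabetically, ignoring any di-/tri- multipliers.
Putting it together: 5-chloro-7-iododecanal.

5-chloro-7-iododecanal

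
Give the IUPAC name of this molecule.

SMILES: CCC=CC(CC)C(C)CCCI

Counting along the main chain through the multiple bond gives 9 carbons: the parent is nonane.
There is one C=C double bond, indicated by the ending -ene.
The numbering direction is chosen so that numbering from this end puts the double bond at C-3 rather than C-6.
With this numbering: the double bond between C-3 and C-4; an ethyl group at C-5; an iodo group at C-9; a methyl group at C-6.
The substituents are ordered alphabetically, ignoring any di-/tri- multipliers.
Putting it together: 5-ethyl-9-iodo-6-methylnon-3-ene.

5-ethyl-9-iodo-6-methylnon-3-ene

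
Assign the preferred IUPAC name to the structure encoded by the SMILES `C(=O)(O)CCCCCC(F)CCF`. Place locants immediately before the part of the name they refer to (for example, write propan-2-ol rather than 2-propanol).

7,9-difluorononanoic acid

Counting along the main chain through the –COOH group gives 9 carbons: the parent is nonane.
The highest-priority functional group is a carboxylic acid (terminal –COOH), so the name ends in -oic acid.
The numbering direction is chosen so that the carboxylic acid carbon is C-1 by definition.
That gives fluoro groups at C-7 and C-9.
Assembling the pieces gives 7,9-difluorononanoic acid.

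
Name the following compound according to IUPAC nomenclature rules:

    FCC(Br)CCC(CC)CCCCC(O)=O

9-bromo-6-ethyl-10-fluorodecanoic acid

The longest carbon chain that includes the –COOH group has 10 carbons, so the parent hydride is decane.
The highest-priority functional group is a carboxylic acid (terminal –COOH), so the name ends in -oic acid.
Choose the numbering such that the carboxylic acid carbon is C-1 by definition.
This places a bromo group at C-9; an ethyl group at C-6; a fluoro group at C-10.
Substituent prefixes are cited in alphabetical order (multiplying prefixes like di-/tri- are ignored for ordering).
The name is 9-bromo-6-ethyl-10-fluorodecanoic acid.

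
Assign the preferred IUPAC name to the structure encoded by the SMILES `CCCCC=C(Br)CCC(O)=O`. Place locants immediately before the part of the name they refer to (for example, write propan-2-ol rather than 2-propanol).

4-bromonon-4-enoic acid

Counting along the main chain through the –COOH group and the multiple bond gives 9 carbons: the parent is nonane.
The highest-priority functional group is a carboxylic acid (terminal –COOH), so the name ends in -oic acid.
A C=C double bond in the chain gives the infix -ene-.
Choose the numbering such that the carboxylic acid carbon is C-1 by definition.
With this numbering: the double bond between C-4 and C-5; a bromo group at C-4.
Putting it together: 4-bromonon-4-enoic acid.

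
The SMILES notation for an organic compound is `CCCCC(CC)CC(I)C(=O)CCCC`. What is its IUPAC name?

8-ethyl-6-iodododecan-5-one

The longest chain bearing the carbonyl is 12 carbons long (dodecane).
The principal characteristic group is a ketone (C=O on an internal carbon), named with the suffix -one.
Number the chain so that numbering from this end puts the carbonyl group at C-5 rather than C-8.
With this numbering: the carbonyl at C-5; an ethyl group at C-8; an iodo group at C-6.
Prefixes are listed alphabetically: ethyl, iodo.
Assembling the pieces gives 8-ethyl-6-iodododecan-5-one.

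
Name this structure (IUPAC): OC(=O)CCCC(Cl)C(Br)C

Counting along the main chain through the –COOH group gives 7 carbons: the parent is heptane.
The highest-priority functional group is a carboxylic acid (terminal –COOH), so the name ends in -oic acid.
The numbering direction is chosen so that the carboxylic acid carbon is C-1 by definition.
That gives a bromo group at C-6; a chloro group at C-5.
Prefixes are listed alphabetically: bromo, chloro.
The name is 6-bromo-5-chloroheptanoic acid.

6-bromo-5-chloroheptanoic acid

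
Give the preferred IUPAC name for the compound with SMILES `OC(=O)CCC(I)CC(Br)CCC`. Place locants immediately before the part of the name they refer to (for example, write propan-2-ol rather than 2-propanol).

Counting along the main chain through the –COOH group gives 9 carbons: the parent is nonane.
The principal characteristic group is a carboxylic acid (terminal –COOH), named with the suffix -oic acid.
The numbering direction is chosen so that the carboxylic acid carbon is C-1 by definition.
With this numbering: a bromo group at C-6; an iodo group at C-4.
Substituent prefixes are cited in alphabetical order (multiplying prefixes like di-/tri- are ignored for ordering).
Assembling the pieces gives 6-bromo-4-iodononanoic acid.

6-bromo-4-iodononanoic acid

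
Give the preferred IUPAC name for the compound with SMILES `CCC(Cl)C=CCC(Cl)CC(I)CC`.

3,7-dichloro-9-iodoundec-4-ene

The longest chain bearing the multiple bond is 11 carbons long (undecane).
There is one C=C double bond, indicated by the ending -ene.
The numbering direction is chosen so that numbering from this end puts the double bond at C-4 rather than C-7.
This places the double bond between C-4 and C-5; chloro groups at C-3 and C-7; an iodo group at C-9.
Prefixes are listed alphabetically: chloro, iodo.
Assembling the pieces gives 3,7-dichloro-9-iodoundec-4-ene.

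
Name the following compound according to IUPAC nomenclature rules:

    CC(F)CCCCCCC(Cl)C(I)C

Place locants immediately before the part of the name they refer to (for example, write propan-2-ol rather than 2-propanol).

3-chloro-10-fluoro-2-iodoundecane

The longest carbon chain is 11 atoms: the parent is undecane.
Choose the numbering such that the substituent locant set {2,3,10} is lower than {2,9,10} at the first point of difference.
This places a chloro group at C-3; a fluoro group at C-10; an iodo group at C-2.
The substituents are ordered alphabetically, ignoring any di-/tri- multipliers.
Assembling the pieces gives 3-chloro-10-fluoro-2-iodoundecane.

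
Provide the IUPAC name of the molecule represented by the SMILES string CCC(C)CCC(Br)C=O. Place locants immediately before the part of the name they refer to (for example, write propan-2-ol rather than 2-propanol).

The longest chain bearing the –CHO group is 7 carbons long (heptane).
The principal characteristic group is an aldehyde (terminal –CHO), named with the suffix -al.
The numbering direction is chosen so that the aldehyde carbon is C-1 by definition.
This places a bromo group at C-2; a methyl group at C-5.
The substituents are ordered alphabetically, ignoring any di-/tri- multipliers.
Putting it together: 2-bromo-5-methylheptanal.

2-bromo-5-methylheptanal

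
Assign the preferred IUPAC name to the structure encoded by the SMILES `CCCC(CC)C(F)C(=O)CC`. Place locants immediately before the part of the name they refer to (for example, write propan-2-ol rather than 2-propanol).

Counting along the main chain through the carbonyl gives 8 carbons: the parent is octane.
A ketone (C=O on an internal carbon) is the principal characteristic group, giving the suffix -one.
Choose the numbering such that numbering from this end puts the carbonyl group at C-3 rather than C-6.
This places the carbonyl at C-3; an ethyl group at C-5; a fluoro group at C-4.
The substituents are ordered alphabetically, ignoring any di-/tri- multipliers.
Assembling the pieces gives 5-ethyl-4-fluorooctan-3-one.

5-ethyl-4-fluorooctan-3-one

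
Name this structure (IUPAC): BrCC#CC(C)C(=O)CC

7-bromo-4-methylhept-5-yn-3-one

The longest chain bearing the carbonyl and the multiple bond is 7 carbons long (heptane).
The highest-priority functional group is a ketone (C=O on an internal carbon), so the name ends in -one.
A C≡C triple bond in the chain gives the infix -yne-.
Choose the numbering such that numbering from this end puts the carbonyl group at C-3 rather than C-5.
That gives the carbonyl at C-3; the triple bond between C-5 and C-6; a bromo group at C-7; a methyl group at C-4.
Substituent prefixes are cited in alphabetical order (multiplying prefixes like di-/tri- are ignored for ordering).
Putting it together: 7-bromo-4-methylhept-5-yn-3-one.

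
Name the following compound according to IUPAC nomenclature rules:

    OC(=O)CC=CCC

hex-3-enoic acid

The longest carbon chain that includes the –COOH group and the multiple bond has 6 carbons, so the parent hydride is hexane.
The principal characteristic group is a carboxylic acid (terminal –COOH), named with the suffix -oic acid.
The chain contains a C=C double bond, so the unsaturation ending is -ene.
Choose the numbering such that the carboxylic acid carbon is C-1 by definition.
With this numbering: the double bond between C-3 and C-4.
Assembling the pieces gives hex-3-enoic acid.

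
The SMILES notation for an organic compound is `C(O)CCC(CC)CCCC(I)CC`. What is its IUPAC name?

4-ethyl-8-iododecan-1-ol

The longest chain bearing the –OH group is 10 carbons long (decane).
The highest-priority functional group is an alcohol (–OH), so the name ends in -ol.
Number the chain so that numbering from this end puts the hydroxyl group at C-1 rather than C-10.
That gives the hydroxyl at C-1; an ethyl group at C-4; an iodo group at C-8.
Prefixes are listed alphabetically: ethyl, iodo.
Putting it together: 4-ethyl-8-iododecan-1-ol.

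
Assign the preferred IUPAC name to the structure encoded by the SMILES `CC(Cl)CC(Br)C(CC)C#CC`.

5-bromo-7-chloro-4-ethyloct-2-yne

The longest carbon chain that includes the multiple bond has 8 carbons, so the parent hydride is octane.
A C≡C triple bond in the chain gives the infix -yne-.
Choose the numbering such that numbering from this end puts the triple bond at C-2 rather than C-6.
With this numbering: the triple bond between C-2 and C-3; a bromo group at C-5; a chloro group at C-7; an ethyl group at C-4.
Substituent prefixes are cited in alphabetical order (multiplying prefixes like di-/tri- are ignored for ordering).
The name is 5-bromo-7-chloro-4-ethyloct-2-yne.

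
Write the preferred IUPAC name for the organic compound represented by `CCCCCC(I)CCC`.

The longest continuous carbon chain has 9 atoms, so the parent hydride is nonane.
Number the chain so that the substituent locant set {4} is lower than {6} at the first point of difference.
With this numbering: an iodo group at C-4.
The name is 4-iodononane.

4-iodononane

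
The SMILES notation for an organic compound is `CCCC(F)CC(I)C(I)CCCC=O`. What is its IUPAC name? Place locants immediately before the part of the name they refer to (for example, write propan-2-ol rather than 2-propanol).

8-fluoro-5,6-diiodoundecanal

The longest carbon chain that includes the –CHO group has 11 carbons, so the parent hydride is undecane.
The principal characteristic group is an aldehyde (terminal –CHO), named with the suffix -al.
Choose the numbering such that the aldehyde carbon is C-1 by definition.
This places a fluoro group at C-8; iodo groups at C-5 and C-6.
Substituent prefixes are cited in alphabetical order (multiplying prefixes like di-/tri- are ignored for ordering).
The name is 8-fluoro-5,6-diiodoundecanal.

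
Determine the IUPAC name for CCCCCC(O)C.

heptan-2-ol

Counting along the main chain through the –OH group gives 7 carbons: the parent is heptane.
The principal characteristic group is an alcohol (–OH), named with the suffix -ol.
Number the chain so that numbering from this end puts the hydroxyl group at C-2 rather than C-6.
This places the hydroxyl at C-2.
Assembling the pieces gives heptan-2-ol.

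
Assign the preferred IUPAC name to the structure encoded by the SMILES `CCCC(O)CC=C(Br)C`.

7-bromooct-6-en-4-ol

Counting along the main chain through the –OH group and the multiple bond gives 8 carbons: the parent is octane.
The principal characteristic group is an alcohol (–OH), named with the suffix -ol.
There is one C=C double bond, indicated by the ending -ene.
The numbering direction is chosen so that numbering from this end puts the hydroxyl group at C-4 rather than C-5.
With this numbering: the hydroxyl at C-4; the double bond between C-6 and C-7; a bromo group at C-7.
Putting it together: 7-bromooct-6-en-4-ol.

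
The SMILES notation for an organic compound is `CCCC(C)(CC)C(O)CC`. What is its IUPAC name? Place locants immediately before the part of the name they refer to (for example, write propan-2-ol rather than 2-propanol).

The longest carbon chain that includes the –OH group has 7 carbons, so the parent hydride is heptane.
An alcohol (–OH) is the principal characteristic group, giving the suffix -ol.
Choose the numbering such that numbering from this end puts the hydroxyl group at C-3 rather than C-5.
This places the hydroxyl at C-3; an ethyl group at C-4; a methyl group at C-4.
Prefixes are listed alphabetically: ethyl, methyl.
The name is 4-ethyl-4-methylheptan-3-ol.

4-ethyl-4-methylheptan-3-ol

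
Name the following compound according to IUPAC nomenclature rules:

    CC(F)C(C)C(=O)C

4-fluoro-3-methylpentan-2-one

The longest chain bearing the carbonyl is 5 carbons long (pentane).
The principal characteristic group is a ketone (C=O on an internal carbon), named with the suffix -one.
Choose the numbering such that numbering from this end puts the carbonyl group at C-2 rather than C-4.
This places the carbonyl at C-2; a fluoro group at C-4; a methyl group at C-3.
The substituents are ordered alphabetically, ignoring any di-/tri- multipliers.
Assembling the pieces gives 4-fluoro-3-methylpentan-2-one.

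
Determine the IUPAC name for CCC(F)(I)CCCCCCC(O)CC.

The longest chain bearing the –OH group is 12 carbons long (dodecane).
An alcohol (–OH) is the principal characteristic group, giving the suffix -ol.
Choose the numbering such that numbering from this end puts the hydroxyl group at C-3 rather than C-10.
With this numbering: the hydroxyl at C-3; a fluoro group at C-10; an iodo group at C-10.
Substituent prefixes are cited in alphabetical order (multiplying prefixes like di-/tri- are ignored for ordering).
Assembling the pieces gives 10-fluoro-10-iodododecan-3-ol.

10-fluoro-10-iodododecan-3-ol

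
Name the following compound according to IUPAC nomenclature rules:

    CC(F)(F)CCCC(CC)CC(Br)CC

The longest carbon chain is 10 atoms: the parent is decane.
Number the chain so that the substituent locant set {2,2,6,8} is lower than {3,5,9,9} at the first point of difference.
With this numbering: a bromo group at C-8; an ethyl group at C-6; two fluoro groups at C-2.
Substituent prefixes are cited in alphabetical order (multiplying prefixes like di-/tri- are ignored for ordering).
Assembling the pieces gives 8-bromo-6-ethyl-2,2-difluorodecane.

8-bromo-6-ethyl-2,2-difluorodecane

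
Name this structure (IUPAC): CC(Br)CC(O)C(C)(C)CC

2-bromo-5,5-dimethylheptan-4-ol

The longest carbon chain that includes the –OH group has 7 carbons, so the parent hydride is heptane.
An alcohol (–OH) is the principal characteristic group, giving the suffix -ol.
Number the chain so that the substituent locant set {2,5,5} is lower than {3,3,6} at the first point of difference.
This places the hydroxyl at C-4; a bromo group at C-2; two methyl groups at C-5.
Prefixes are listed alphabetically: bromo, methyl.
The name is 2-bromo-5,5-dimethylheptan-4-ol.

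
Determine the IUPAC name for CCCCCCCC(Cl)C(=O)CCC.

Counting along the main chain through the carbonyl gives 12 carbons: the parent is dodecane.
The highest-priority functional group is a ketone (C=O on an internal carbon), so the name ends in -one.
Choose the numbering such that numbering from this end puts the carbonyl group at C-4 rather than C-9.
That gives the carbonyl at C-4; a chloro group at C-5.
The name is 5-chlorododecan-4-one.

5-chlorododecan-4-one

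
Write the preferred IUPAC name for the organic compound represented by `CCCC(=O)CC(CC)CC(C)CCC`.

6-ethyl-8-methylundecan-4-one

Counting along the main chain through the carbonyl gives 11 carbons: the parent is undecane.
The highest-priority functional group is a ketone (C=O on an internal carbon), so the name ends in -one.
The numbering direction is chosen so that numbering from this end puts the carbonyl group at C-4 rather than C-8.
That gives the carbonyl at C-4; an ethyl group at C-6; a methyl group at C-8.
Substituent prefixes are cited in alphabetical order (multiplying prefixes like di-/tri- are ignored for ordering).
Putting it together: 6-ethyl-8-methylundecan-4-one.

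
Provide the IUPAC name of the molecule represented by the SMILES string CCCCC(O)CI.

1-iodohexan-2-ol

The longest chain bearing the –OH group is 6 carbons long (hexane).
The principal characteristic group is an alcohol (–OH), named with the suffix -ol.
Choose the numbering such that numbering from this end puts the hydroxyl group at C-2 rather than C-5.
This places the hydroxyl at C-2; an iodo group at C-1.
The name is 1-iodohexan-2-ol.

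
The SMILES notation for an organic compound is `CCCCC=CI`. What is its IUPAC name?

Counting along the main chain through the multiple bond gives 6 carbons: the parent is hexane.
The chain contains a C=C double bond, so the unsaturation ending is -ene.
The numbering direction is chosen so that numbering from this end puts the double bond at C-1 rather than C-5.
With this numbering: the double bond between C-1 and C-2; an iodo group at C-1.
Putting it together: 1-iodohex-1-ene.

1-iodohex-1-ene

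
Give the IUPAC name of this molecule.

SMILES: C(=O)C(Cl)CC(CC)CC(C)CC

The longest carbon chain that includes the –CHO group has 8 carbons, so the parent hydride is octane.
The principal characteristic group is an aldehyde (terminal –CHO), named with the suffix -al.
Choose the numbering such that the aldehyde carbon is C-1 by definition.
This places a chloro group at C-2; an ethyl group at C-4; a methyl group at C-6.
The substituents are ordered alphabetically, ignoring any di-/tri- multipliers.
Assembling the pieces gives 2-chloro-4-ethyl-6-methyloctanal.

2-chloro-4-ethyl-6-methyloctanal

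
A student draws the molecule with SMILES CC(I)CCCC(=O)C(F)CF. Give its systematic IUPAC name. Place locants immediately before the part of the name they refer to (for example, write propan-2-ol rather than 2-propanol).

1,2-difluoro-7-iodooctan-3-one

The longest chain bearing the carbonyl is 8 carbons long (octane).
The principal characteristic group is a ketone (C=O on an internal carbon), named with the suffix -one.
Number the chain so that numbering from this end puts the carbonyl group at C-3 rather than C-6.
That gives the carbonyl at C-3; fluoro groups at C-1 and C-2; an iodo group at C-7.
Prefixes are listed alphabetically: fluoro, iodo.
Putting it together: 1,2-difluoro-7-iodooctan-3-one.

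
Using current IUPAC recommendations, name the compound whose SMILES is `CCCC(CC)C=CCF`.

4-ethyl-1-fluorohept-2-ene

The longest carbon chain that includes the multiple bond has 7 carbons, so the parent hydride is heptane.
The chain contains a C=C double bond, so the unsaturation ending is -ene.
Number the chain so that numbering from this end puts the double bond at C-2 rather than C-5.
With this numbering: the double bond between C-2 and C-3; an ethyl group at C-4; a fluoro group at C-1.
The substituents are ordered alphabetically, ignoring any di-/tri- multipliers.
Putting it together: 4-ethyl-1-fluorohept-2-ene.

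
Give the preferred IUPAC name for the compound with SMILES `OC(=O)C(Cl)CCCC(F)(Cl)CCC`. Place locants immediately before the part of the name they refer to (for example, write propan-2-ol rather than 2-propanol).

2,6-dichloro-6-fluorononanoic acid

The longest carbon chain that includes the –COOH group has 9 carbons, so the parent hydride is nonane.
The highest-priority functional group is a carboxylic acid (terminal –COOH), so the name ends in -oic acid.
Choose the numbering such that the carboxylic acid carbon is C-1 by definition.
With this numbering: chloro groups at C-2 and C-6; a fluoro group at C-6.
Substituent prefixes are cited in alphabetical order (multiplying prefixes like di-/tri- are ignored for ordering).
The name is 2,6-dichloro-6-fluorononanoic acid.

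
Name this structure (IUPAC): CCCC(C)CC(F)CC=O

Counting along the main chain through the –CHO group gives 8 carbons: the parent is octane.
An aldehyde (terminal –CHO) is the principal characteristic group, giving the suffix -al.
Choose the numbering such that the aldehyde carbon is C-1 by definition.
This places a fluoro group at C-3; a methyl group at C-5.
Prefixes are listed alphabetically: fluoro, methyl.
Assembling the pieces gives 3-fluoro-5-methyloctanal.

3-fluoro-5-methyloctanal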